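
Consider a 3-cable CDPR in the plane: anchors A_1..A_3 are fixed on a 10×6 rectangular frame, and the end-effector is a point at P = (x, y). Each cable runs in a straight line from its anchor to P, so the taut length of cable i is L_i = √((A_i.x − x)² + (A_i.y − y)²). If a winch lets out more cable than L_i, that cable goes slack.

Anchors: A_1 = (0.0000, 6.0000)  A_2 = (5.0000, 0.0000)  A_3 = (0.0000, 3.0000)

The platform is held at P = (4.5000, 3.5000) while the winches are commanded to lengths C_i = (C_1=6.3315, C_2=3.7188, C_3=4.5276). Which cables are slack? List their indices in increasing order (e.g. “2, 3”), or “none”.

cable 1: L_1 = ‖A_1−P‖ = 5.1478;  C_1 = 6.3315 → slack
cable 2: L_2 = ‖A_2−P‖ = 3.5355;  C_2 = 3.7188 → slack
cable 3: L_3 = ‖A_3−P‖ = 4.5277;  C_3 = 4.5276 → taut

1, 2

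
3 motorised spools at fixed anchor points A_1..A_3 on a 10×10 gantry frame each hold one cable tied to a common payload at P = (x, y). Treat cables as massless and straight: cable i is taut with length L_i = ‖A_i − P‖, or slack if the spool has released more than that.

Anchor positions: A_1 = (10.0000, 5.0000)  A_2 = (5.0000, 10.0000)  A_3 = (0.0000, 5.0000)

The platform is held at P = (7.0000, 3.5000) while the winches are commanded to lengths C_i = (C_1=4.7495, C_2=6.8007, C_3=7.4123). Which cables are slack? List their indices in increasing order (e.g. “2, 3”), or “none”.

1, 3

i=1: geometric 3.3541 vs commanded 4.7495 ⇒ slack
i=2: geometric 6.8007 vs commanded 6.8007 ⇒ taut
i=3: geometric 7.1589 vs commanded 7.4123 ⇒ slack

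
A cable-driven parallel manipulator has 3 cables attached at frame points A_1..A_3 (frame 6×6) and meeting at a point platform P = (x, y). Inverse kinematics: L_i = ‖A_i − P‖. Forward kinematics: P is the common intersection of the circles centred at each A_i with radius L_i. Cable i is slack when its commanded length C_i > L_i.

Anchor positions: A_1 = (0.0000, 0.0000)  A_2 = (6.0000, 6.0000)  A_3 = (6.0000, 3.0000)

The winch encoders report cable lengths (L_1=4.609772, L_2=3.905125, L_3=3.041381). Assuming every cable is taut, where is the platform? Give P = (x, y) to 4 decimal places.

circle eqns → linear via eq_j − eq_1; set c_j = A_j·A_j − L_j²
c_1 = 0.0000+0.0000−21.2500 = -21.2500
-12.0000·x − 12.0000·y = c_1−c_2 = -78.0000
-12.0000·x − 6.0000·y = c_1−c_3 = -57.0000
solve first two rows → x=3.0000, y=3.5000

(3.0000, 3.5000)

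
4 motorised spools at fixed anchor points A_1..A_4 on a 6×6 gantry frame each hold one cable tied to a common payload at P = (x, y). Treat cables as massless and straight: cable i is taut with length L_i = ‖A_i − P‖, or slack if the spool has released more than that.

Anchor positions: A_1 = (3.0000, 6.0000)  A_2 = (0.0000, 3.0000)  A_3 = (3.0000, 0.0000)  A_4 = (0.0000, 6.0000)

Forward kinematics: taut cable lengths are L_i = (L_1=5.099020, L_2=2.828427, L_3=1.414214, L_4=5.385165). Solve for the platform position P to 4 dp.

(2.0000, 1.0000)

each cable: (A_i−P)·(A_i−P) = L_i²; let k_i = ‖A_i‖²−L_i²
k_1 = 9.0000+36.0000−26.0000 = 19.0000
row 1: 6.0000x + 6.0000y = 18.0000  (k_2=1.0000)
row 2: 0.0000x + 12.0000y = 12.0000  (k_3=7.0000)
row 3: 6.0000x + 0.0000y = 12.0000  (k_4=7.0000)
Cramer on rows 1–2 → x = 2.0000, y = 1.0000
check cable 4: ‖A_4−P‖² = 29.0000 ≈ L_4² = 29.0000 ✓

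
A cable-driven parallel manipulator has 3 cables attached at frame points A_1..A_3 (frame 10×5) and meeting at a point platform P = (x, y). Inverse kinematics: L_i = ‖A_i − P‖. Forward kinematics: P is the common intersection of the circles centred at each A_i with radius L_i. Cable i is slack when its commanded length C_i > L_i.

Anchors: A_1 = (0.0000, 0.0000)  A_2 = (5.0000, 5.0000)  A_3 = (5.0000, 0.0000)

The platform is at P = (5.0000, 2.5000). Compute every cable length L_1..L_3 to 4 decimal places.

(5.5902, 2.5000, 2.5000)

L_1 = √((0.0000−5.0000)² + (0.0000−2.5000)²) = 5.5902
L_2 = √((5.0000−5.0000)² + (5.0000−2.5000)²) = 2.5000
L_3 = √((5.0000−5.0000)² + (0.0000−2.5000)²) = 2.5000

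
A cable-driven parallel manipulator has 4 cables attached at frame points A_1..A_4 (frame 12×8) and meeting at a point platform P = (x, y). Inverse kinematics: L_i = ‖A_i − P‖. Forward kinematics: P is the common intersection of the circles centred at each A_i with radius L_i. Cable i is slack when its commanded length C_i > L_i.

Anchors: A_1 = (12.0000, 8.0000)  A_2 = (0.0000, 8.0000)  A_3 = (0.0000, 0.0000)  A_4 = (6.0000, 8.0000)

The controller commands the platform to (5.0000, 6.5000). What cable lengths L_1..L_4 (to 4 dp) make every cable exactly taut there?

L_1: Δ = A_1−P = (7.0000, 1.5000) → ‖Δ‖ = √51.2500 = 7.1589
L_2: Δ = A_2−P = (-5.0000, 1.5000) → ‖Δ‖ = √27.2500 = 5.2202
L_3: Δ = A_3−P = (-5.0000, -6.5000) → ‖Δ‖ = √67.2500 = 8.2006
L_4: Δ = A_4−P = (1.0000, 1.5000) → ‖Δ‖ = √3.2500 = 1.8028

(7.1589, 5.2202, 8.2006, 1.8028)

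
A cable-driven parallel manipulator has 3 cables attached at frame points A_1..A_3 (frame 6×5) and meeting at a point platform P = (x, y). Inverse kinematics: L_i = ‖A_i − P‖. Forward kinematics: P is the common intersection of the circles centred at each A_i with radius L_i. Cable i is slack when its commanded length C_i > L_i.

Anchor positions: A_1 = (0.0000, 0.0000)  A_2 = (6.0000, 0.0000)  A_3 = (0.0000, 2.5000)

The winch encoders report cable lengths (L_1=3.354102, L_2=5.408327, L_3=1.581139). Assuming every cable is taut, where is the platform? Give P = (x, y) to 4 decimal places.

(1.5000, 3.0000)

circle eqns → linear via eq_j − eq_1; set q_j = A_j·A_j − L_j²
q_1 = 0.0000+0.0000−11.2500 = -11.2500
-12.0000·x + 0.0000·y = q_1−q_2 = -18.0000
0.0000·x − 5.0000·y = q_1−q_3 = -15.0000
solve first two rows → x=1.5000, y=3.0000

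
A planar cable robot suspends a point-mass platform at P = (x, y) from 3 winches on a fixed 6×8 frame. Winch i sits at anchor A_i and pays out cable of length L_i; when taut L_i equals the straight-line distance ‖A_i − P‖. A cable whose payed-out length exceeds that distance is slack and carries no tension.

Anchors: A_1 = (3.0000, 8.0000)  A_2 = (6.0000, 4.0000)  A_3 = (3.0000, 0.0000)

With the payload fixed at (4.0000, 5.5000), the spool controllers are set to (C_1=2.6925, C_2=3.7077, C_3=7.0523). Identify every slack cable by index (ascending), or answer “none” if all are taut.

2, 3

i=1: geometric 2.6926 vs commanded 2.6925 ⇒ taut
i=2: geometric 2.5000 vs commanded 3.7077 ⇒ slack
i=3: geometric 5.5902 vs commanded 7.0523 ⇒ slack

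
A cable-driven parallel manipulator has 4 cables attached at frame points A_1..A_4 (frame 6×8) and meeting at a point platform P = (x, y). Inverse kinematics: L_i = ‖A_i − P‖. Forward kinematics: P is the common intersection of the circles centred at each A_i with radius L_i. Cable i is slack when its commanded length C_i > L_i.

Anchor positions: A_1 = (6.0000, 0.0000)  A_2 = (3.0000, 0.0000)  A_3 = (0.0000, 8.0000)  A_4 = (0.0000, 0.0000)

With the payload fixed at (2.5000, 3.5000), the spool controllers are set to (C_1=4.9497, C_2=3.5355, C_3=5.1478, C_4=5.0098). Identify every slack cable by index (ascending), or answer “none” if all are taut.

4

i=1: geometric 4.9497 vs commanded 4.9497 ⇒ taut
i=2: geometric 3.5355 vs commanded 3.5355 ⇒ taut
i=3: geometric 5.1478 vs commanded 5.1478 ⇒ taut
i=4: geometric 4.3012 vs commanded 5.0098 ⇒ slack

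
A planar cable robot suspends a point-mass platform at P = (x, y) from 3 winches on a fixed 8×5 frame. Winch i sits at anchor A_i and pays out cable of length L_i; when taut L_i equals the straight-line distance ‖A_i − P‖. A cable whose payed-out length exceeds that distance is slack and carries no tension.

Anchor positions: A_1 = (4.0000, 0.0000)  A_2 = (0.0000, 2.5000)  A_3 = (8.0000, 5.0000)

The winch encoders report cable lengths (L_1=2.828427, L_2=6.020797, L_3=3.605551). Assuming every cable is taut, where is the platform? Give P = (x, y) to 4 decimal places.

expand ‖A_i−P‖²=L_i² and subtract eq 1 (c_i ≔ ‖A_i‖²−L_i²)
c_1 = 16.0000+0.0000−8.0000 = 8.0000
eq1−eq2 → [8.0000  -5.0000]·P = 38.0000
eq1−eq3 → [-8.0000  -10.0000]·P = -68.0000
2×2 solve → P = (6.0000, 2.0000)

(6.0000, 2.0000)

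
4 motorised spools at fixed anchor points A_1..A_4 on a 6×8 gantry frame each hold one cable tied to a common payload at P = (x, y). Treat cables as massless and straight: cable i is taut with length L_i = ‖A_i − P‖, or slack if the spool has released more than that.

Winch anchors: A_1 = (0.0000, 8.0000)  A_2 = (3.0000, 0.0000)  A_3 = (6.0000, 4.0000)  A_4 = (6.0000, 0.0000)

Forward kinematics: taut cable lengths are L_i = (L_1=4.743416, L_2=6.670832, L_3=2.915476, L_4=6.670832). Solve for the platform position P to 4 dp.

each cable: (A_i−P)·(A_i−P) = L_i²; let k_i = ‖A_i‖²−L_i²
k_1 = 0.0000+64.0000−22.5000 = 41.5000
row 1: -6.0000x + 16.0000y = 77.0000  (k_2=-35.5000)
row 2: -12.0000x + 8.0000y = -2.0000  (k_3=43.5000)
row 3: -12.0000x + 16.0000y = 50.0000  (k_4=-8.5000)
Cramer on rows 1–2 → x = 4.5000, y = 6.5000
check cable 4: ‖A_4−P‖² = 44.5000 ≈ L_4² = 44.5000 ✓

(4.5000, 6.5000)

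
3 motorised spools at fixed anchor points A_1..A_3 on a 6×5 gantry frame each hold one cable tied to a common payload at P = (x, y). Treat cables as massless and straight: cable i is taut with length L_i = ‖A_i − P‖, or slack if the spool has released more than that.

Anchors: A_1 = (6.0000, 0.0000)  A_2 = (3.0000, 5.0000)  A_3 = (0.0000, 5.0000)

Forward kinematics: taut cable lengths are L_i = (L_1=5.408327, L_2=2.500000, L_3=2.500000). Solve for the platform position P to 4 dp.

circle eqns → linear via eq_j − eq_1; set q_j = A_j·A_j − L_j²
q_1 = 36.0000+0.0000−29.2500 = 6.7500
6.0000·x − 10.0000·y = q_1−q_2 = -21.0000
12.0000·x − 10.0000·y = q_1−q_3 = -12.0000
solve first two rows → x=1.5000, y=3.0000

(1.5000, 3.0000)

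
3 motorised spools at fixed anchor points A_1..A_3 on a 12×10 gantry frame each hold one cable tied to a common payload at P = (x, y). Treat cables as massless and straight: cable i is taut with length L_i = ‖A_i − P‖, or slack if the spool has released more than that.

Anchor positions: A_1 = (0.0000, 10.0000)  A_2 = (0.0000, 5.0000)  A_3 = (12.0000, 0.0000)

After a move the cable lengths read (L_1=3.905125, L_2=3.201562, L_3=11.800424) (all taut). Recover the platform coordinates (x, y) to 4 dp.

each cable: (A_i−P)·(A_i−P) = L_i²; let k_i = ‖A_i‖²−L_i²
k_1 = 0.0000+100.0000−15.2500 = 84.7500
row 1: 0.0000x + 10.0000y = 70.0000  (k_2=14.7500)
row 2: -24.0000x + 20.0000y = 80.0000  (k_3=4.7500)
Cramer on rows 1–2 → x = 2.5000, y = 7.0000

(2.5000, 7.0000)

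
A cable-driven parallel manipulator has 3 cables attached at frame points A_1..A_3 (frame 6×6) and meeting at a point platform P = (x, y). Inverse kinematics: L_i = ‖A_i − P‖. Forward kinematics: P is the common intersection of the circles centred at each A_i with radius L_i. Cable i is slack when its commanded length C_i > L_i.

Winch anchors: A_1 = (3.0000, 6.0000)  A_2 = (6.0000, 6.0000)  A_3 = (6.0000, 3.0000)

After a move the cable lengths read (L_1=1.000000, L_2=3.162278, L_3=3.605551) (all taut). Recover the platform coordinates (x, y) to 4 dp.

expand ‖A_i−P‖²=L_i² and subtract eq 1 (c_i ≔ ‖A_i‖²−L_i²)
c_1 = 9.0000+36.0000−1.0000 = 44.0000
eq1−eq2 → [-6.0000  0.0000]·P = -18.0000
eq1−eq3 → [-6.0000  6.0000]·P = 12.0000
2×2 solve → P = (3.0000, 5.0000)

(3.0000, 5.0000)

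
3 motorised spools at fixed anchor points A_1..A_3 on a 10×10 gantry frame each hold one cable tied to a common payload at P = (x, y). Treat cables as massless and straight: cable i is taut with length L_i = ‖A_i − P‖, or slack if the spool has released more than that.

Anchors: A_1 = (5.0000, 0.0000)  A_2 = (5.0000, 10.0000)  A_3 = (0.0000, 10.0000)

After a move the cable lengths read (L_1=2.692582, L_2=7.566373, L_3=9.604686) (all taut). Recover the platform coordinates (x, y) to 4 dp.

circle eqns → linear via eq_j − eq_1; set k_j = A_j·A_j − L_j²
k_1 = 25.0000+0.0000−7.2500 = 17.7500
0.0000·x − 20.0000·y = k_1−k_2 = -50.0000
10.0000·x − 20.0000·y = k_1−k_3 = 10.0000
solve first two rows → x=6.0000, y=2.5000

(6.0000, 2.5000)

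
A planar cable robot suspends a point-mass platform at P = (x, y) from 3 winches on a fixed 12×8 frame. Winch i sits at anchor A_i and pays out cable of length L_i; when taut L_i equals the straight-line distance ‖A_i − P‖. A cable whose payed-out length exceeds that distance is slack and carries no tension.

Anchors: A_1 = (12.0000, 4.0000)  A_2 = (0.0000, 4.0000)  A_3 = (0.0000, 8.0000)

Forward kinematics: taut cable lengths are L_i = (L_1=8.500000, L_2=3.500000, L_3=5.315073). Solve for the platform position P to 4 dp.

(3.5000, 4.0000)

each cable: (A_i−P)·(A_i−P) = L_i²; let k_i = ‖A_i‖²−L_i²
k_1 = 144.0000+16.0000−72.2500 = 87.7500
row 1: 24.0000x + 0.0000y = 84.0000  (k_2=3.7500)
row 2: 24.0000x − 8.0000y = 52.0000  (k_3=35.7500)
Cramer on rows 1–2 → x = 3.5000, y = 4.0000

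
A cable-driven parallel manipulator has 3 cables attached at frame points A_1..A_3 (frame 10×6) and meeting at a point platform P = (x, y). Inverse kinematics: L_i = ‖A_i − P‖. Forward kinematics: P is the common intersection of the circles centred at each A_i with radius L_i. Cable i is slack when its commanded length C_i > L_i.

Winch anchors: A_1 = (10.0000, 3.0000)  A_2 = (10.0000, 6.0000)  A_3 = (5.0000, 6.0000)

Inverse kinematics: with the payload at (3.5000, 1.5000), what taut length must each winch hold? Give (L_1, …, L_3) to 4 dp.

(6.6708, 7.9057, 4.7434)

L_1: Δ = A_1−P = (6.5000, 1.5000) → ‖Δ‖ = √44.5000 = 6.6708
L_2: Δ = A_2−P = (6.5000, 4.5000) → ‖Δ‖ = √62.5000 = 7.9057
L_3: Δ = A_3−P = (1.5000, 4.5000) → ‖Δ‖ = √22.5000 = 4.7434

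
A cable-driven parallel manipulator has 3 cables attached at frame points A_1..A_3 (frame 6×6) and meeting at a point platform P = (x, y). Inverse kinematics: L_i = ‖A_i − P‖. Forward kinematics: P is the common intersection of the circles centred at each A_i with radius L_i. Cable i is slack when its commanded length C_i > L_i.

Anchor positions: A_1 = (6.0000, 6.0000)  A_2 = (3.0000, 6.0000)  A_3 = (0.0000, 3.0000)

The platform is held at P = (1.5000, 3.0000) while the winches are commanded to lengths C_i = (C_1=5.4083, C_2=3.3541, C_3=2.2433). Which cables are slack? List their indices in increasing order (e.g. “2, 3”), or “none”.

3

i=1: geometric 5.4083 vs commanded 5.4083 ⇒ taut
i=2: geometric 3.3541 vs commanded 3.3541 ⇒ taut
i=3: geometric 1.5000 vs commanded 2.2433 ⇒ slack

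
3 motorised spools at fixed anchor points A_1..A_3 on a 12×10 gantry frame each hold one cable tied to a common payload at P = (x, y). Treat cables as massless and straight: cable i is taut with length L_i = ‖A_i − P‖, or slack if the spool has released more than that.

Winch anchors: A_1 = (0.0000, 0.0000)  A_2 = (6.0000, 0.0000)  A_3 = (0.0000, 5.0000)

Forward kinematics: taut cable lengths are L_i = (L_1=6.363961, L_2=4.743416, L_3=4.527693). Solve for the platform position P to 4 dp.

(4.5000, 4.5000)

circle eqns → linear via eq_j − eq_1; set c_j = A_j·A_j − L_j²
c_1 = 0.0000+0.0000−40.5000 = -40.5000
-12.0000·x + 0.0000·y = c_1−c_2 = -54.0000
0.0000·x − 10.0000·y = c_1−c_3 = -45.0000
solve first two rows → x=4.5000, y=4.5000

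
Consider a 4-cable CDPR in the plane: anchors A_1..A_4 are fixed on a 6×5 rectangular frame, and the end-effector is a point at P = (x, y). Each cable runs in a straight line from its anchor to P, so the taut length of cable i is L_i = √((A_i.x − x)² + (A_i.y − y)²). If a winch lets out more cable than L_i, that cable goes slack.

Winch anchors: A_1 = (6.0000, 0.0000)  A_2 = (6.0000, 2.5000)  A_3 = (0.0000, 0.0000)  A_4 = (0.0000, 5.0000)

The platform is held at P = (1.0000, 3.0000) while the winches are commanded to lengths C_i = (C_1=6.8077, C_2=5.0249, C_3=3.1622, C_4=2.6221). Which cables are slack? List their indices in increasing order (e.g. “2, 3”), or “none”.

1, 4

i=1: geometric 5.8310 vs commanded 6.8077 ⇒ slack
i=2: geometric 5.0249 vs commanded 5.0249 ⇒ taut
i=3: geometric 3.1623 vs commanded 3.1622 ⇒ taut
i=4: geometric 2.2361 vs commanded 2.6221 ⇒ slack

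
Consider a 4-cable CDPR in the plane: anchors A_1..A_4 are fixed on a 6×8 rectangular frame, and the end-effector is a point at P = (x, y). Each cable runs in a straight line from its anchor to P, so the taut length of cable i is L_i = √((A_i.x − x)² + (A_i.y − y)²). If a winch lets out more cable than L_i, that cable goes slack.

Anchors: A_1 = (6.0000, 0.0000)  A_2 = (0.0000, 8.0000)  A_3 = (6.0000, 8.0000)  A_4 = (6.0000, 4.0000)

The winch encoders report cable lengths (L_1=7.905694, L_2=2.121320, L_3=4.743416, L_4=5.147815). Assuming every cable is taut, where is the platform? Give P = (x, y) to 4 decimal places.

(1.5000, 6.5000)

expand ‖A_i−P‖²=L_i² and subtract eq 1 (k_i ≔ ‖A_i‖²−L_i²)
k_1 = 36.0000+0.0000−62.5000 = -26.5000
eq1−eq2 → [12.0000  -16.0000]·P = -86.0000
eq1−eq3 → [0.0000  -16.0000]·P = -104.0000
eq1−eq4 → [0.0000  -8.0000]·P = -52.0000
2×2 solve → P = (1.5000, 6.5000)
check cable 4: ‖A_4−P‖² = 26.5000 ≈ L_4² = 26.5000 ✓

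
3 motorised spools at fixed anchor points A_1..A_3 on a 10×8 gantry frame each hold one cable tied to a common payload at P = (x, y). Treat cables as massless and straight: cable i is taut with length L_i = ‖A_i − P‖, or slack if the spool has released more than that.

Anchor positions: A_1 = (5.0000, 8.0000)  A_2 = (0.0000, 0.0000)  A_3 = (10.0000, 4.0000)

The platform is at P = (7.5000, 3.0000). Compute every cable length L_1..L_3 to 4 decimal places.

L_1: Δ = A_1−P = (-2.5000, 5.0000) → ‖Δ‖ = √31.2500 = 5.5902
L_2: Δ = A_2−P = (-7.5000, -3.0000) → ‖Δ‖ = √65.2500 = 8.0777
L_3: Δ = A_3−P = (2.5000, 1.0000) → ‖Δ‖ = √7.2500 = 2.6926

(5.5902, 8.0777, 2.6926)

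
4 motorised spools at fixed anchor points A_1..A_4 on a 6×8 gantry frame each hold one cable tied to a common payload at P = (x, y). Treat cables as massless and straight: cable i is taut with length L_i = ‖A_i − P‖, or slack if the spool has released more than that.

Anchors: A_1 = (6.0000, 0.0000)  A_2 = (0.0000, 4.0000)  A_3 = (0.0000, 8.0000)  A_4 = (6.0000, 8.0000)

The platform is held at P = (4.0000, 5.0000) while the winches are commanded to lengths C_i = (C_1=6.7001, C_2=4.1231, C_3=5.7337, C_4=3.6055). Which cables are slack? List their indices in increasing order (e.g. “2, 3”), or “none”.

i=1: geometric 5.3852 vs commanded 6.7001 ⇒ slack
i=2: geometric 4.1231 vs commanded 4.1231 ⇒ taut
i=3: geometric 5.0000 vs commanded 5.7337 ⇒ slack
i=4: geometric 3.6056 vs commanded 3.6055 ⇒ taut

1, 3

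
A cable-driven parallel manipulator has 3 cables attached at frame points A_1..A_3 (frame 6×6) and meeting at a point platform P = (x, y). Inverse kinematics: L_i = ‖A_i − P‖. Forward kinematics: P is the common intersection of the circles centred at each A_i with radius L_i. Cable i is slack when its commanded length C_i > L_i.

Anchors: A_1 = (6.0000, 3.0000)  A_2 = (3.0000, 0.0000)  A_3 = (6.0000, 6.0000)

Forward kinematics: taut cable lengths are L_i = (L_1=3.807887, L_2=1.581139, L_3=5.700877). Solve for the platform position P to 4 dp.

expand ‖A_i−P‖²=L_i² and subtract eq 1 (q_i ≔ ‖A_i‖²−L_i²)
q_1 = 36.0000+9.0000−14.5000 = 30.5000
eq1−eq2 → [6.0000  6.0000]·P = 24.0000
eq1−eq3 → [0.0000  -6.0000]·P = -9.0000
2×2 solve → P = (2.5000, 1.5000)

(2.5000, 1.5000)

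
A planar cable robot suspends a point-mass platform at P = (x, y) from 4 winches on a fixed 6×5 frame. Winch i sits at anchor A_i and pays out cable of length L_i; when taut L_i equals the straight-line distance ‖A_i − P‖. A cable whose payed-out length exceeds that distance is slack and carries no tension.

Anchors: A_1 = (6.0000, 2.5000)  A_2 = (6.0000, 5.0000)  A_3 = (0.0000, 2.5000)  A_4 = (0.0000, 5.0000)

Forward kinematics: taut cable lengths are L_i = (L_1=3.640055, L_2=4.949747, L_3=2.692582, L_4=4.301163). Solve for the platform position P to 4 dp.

(2.5000, 1.5000)

expand ‖A_i−P‖²=L_i² and subtract eq 1 (c_i ≔ ‖A_i‖²−L_i²)
c_1 = 36.0000+6.2500−13.2500 = 29.0000
eq1−eq2 → [0.0000  -5.0000]·P = -7.5000
eq1−eq3 → [12.0000  0.0000]·P = 30.0000
eq1−eq4 → [12.0000  -5.0000]·P = 22.5000
2×2 solve → P = (2.5000, 1.5000)
check cable 4: ‖A_4−P‖² = 18.5000 ≈ L_4² = 18.5000 ✓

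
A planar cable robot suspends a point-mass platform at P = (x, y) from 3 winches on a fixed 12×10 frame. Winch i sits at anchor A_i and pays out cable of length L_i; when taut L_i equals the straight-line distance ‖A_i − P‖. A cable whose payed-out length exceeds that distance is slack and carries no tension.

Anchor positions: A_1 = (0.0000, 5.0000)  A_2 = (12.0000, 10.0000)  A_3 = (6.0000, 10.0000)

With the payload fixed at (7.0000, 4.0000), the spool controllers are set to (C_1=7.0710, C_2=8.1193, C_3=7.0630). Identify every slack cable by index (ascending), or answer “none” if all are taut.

2, 3

i=1: geometric 7.0711 vs commanded 7.0710 ⇒ taut
i=2: geometric 7.8102 vs commanded 8.1193 ⇒ slack
i=3: geometric 6.0828 vs commanded 7.0630 ⇒ slack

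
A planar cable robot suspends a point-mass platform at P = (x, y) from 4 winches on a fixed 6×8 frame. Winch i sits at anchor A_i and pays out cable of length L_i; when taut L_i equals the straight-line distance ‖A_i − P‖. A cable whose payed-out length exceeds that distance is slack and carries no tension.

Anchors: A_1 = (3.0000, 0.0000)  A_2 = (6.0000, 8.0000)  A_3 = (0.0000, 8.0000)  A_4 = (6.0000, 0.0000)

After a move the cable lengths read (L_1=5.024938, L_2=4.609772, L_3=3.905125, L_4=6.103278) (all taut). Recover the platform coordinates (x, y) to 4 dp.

expand ‖A_i−P‖²=L_i² and subtract eq 1 (q_i ≔ ‖A_i‖²−L_i²)
q_1 = 9.0000+0.0000−25.2500 = -16.2500
eq1−eq2 → [-6.0000  -16.0000]·P = -95.0000
eq1−eq3 → [6.0000  -16.0000]·P = -65.0000
eq1−eq4 → [-6.0000  0.0000]·P = -15.0000
2×2 solve → P = (2.5000, 5.0000)
check cable 4: ‖A_4−P‖² = 37.2500 ≈ L_4² = 37.2500 ✓

(2.5000, 5.0000)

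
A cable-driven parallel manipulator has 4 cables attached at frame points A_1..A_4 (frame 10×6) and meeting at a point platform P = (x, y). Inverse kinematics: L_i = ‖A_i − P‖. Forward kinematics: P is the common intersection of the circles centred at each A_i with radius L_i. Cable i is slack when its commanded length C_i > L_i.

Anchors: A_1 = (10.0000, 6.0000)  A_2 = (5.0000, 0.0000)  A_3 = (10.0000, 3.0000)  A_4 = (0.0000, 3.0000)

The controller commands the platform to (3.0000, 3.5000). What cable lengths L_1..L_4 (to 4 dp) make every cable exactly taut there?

(7.4330, 4.0311, 7.0178, 3.0414)

L_1: Δ = A_1−P = (7.0000, 2.5000) → ‖Δ‖ = √55.2500 = 7.4330
L_2: Δ = A_2−P = (2.0000, -3.5000) → ‖Δ‖ = √16.2500 = 4.0311
L_3: Δ = A_3−P = (7.0000, -0.5000) → ‖Δ‖ = √49.2500 = 7.0178
L_4: Δ = A_4−P = (-3.0000, -0.5000) → ‖Δ‖ = √9.2500 = 3.0414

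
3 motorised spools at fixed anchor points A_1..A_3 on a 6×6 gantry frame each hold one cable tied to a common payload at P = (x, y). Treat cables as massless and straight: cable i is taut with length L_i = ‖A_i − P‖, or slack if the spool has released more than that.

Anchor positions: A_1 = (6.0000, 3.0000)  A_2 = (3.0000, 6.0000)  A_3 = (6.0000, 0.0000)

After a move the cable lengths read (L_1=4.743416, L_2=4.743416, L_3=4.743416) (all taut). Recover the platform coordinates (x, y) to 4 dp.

expand ‖A_i−P‖²=L_i² and subtract eq 1 (k_i ≔ ‖A_i‖²−L_i²)
k_1 = 36.0000+9.0000−22.5000 = 22.5000
eq1−eq2 → [6.0000  -6.0000]·P = 0.0000
eq1−eq3 → [0.0000  6.0000]·P = 9.0000
2×2 solve → P = (1.5000, 1.5000)

(1.5000, 1.5000)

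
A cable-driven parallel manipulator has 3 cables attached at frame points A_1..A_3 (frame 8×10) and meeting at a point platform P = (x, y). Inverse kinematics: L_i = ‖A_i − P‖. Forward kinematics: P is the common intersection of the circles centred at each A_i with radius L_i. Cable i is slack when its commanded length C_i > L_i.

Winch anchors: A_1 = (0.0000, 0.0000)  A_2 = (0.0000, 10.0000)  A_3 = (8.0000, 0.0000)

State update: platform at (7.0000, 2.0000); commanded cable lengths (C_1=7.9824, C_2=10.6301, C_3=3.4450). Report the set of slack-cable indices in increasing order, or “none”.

i=1: geometric 7.2801 vs commanded 7.9824 ⇒ slack
i=2: geometric 10.6301 vs commanded 10.6301 ⇒ taut
i=3: geometric 2.2361 vs commanded 3.4450 ⇒ slack

1, 3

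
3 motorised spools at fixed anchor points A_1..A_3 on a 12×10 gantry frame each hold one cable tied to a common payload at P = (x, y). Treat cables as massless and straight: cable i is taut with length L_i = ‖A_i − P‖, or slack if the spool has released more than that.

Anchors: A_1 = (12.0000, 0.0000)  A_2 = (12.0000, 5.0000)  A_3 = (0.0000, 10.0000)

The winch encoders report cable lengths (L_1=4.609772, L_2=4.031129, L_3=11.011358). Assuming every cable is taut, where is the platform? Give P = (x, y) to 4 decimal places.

circle eqns → linear via eq_j − eq_1; set c_j = A_j·A_j − L_j²
c_1 = 144.0000+0.0000−21.2500 = 122.7500
0.0000·x − 10.0000·y = c_1−c_2 = -30.0000
24.0000·x − 20.0000·y = c_1−c_3 = 144.0000
solve first two rows → x=8.5000, y=3.0000

(8.5000, 3.0000)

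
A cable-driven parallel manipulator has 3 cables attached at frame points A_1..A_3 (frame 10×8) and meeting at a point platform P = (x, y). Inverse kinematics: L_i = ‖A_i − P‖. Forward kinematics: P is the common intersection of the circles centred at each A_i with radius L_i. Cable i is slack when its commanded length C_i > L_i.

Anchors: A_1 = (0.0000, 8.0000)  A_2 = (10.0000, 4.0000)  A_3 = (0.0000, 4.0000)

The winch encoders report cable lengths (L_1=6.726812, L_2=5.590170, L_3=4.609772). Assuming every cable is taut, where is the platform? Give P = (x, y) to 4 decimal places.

(4.5000, 3.0000)

circle eqns → linear via eq_j − eq_1; set c_j = A_j·A_j − L_j²
c_1 = 0.0000+64.0000−45.2500 = 18.7500
-20.0000·x + 8.0000·y = c_1−c_2 = -66.0000
0.0000·x + 8.0000·y = c_1−c_3 = 24.0000
solve first two rows → x=4.5000, y=3.0000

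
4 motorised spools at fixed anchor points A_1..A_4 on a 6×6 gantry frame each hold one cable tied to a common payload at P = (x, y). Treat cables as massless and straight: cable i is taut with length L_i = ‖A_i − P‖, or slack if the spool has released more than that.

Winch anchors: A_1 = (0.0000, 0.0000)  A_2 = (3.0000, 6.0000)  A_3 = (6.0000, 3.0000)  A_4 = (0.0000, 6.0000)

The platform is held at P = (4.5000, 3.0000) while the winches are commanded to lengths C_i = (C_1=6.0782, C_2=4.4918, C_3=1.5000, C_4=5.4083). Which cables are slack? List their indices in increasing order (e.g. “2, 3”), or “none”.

1, 2

cable 1: √((-4.5000)²+(-3.0000)²)=5.4083, C_1=6.0782: slack
cable 2: √((-1.5000)²+(3.0000)²)=3.3541, C_2=4.4918: slack
cable 3: √((1.5000)²+(0.0000)²)=1.5000, C_3=1.5000: taut
cable 4: √((-4.5000)²+(3.0000)²)=5.4083, C_4=5.4083: taut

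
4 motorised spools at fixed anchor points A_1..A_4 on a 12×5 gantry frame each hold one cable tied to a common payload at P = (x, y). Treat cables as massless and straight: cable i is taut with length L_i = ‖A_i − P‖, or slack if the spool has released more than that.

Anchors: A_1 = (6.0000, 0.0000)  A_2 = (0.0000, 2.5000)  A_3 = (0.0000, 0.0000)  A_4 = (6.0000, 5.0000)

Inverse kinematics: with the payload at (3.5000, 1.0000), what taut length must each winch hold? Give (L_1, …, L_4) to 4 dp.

L_1: Δ = A_1−P = (2.5000, -1.0000) → ‖Δ‖ = √7.2500 = 2.6926
L_2: Δ = A_2−P = (-3.5000, 1.5000) → ‖Δ‖ = √14.5000 = 3.8079
L_3: Δ = A_3−P = (-3.5000, -1.0000) → ‖Δ‖ = √13.2500 = 3.6401
L_4: Δ = A_4−P = (2.5000, 4.0000) → ‖Δ‖ = √22.2500 = 4.7170

(2.6926, 3.8079, 3.6401, 4.7170)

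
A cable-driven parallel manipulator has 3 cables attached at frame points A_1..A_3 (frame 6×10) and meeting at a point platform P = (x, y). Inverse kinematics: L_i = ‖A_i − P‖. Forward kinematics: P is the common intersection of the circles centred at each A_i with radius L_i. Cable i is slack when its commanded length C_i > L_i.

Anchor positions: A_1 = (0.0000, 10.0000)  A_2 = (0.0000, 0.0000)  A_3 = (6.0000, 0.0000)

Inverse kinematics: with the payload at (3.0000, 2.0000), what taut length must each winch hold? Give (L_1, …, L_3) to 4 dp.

(8.5440, 3.6056, 3.6056)

L_1 = √((0.0000−3.0000)² + (10.0000−2.0000)²) = 8.5440
L_2 = √((0.0000−3.0000)² + (0.0000−2.0000)²) = 3.6056
L_3 = √((6.0000−3.0000)² + (0.0000−2.0000)²) = 3.6056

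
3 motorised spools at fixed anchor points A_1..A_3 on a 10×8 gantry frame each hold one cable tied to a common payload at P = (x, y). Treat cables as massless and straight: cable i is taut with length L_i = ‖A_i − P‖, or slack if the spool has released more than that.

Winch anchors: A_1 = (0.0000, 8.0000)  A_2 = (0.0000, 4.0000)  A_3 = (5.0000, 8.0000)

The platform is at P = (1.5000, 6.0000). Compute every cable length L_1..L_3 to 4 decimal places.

L_1 = √((0.0000−1.5000)² + (8.0000−6.0000)²) = 2.5000
L_2 = √((0.0000−1.5000)² + (4.0000−6.0000)²) = 2.5000
L_3 = √((5.0000−1.5000)² + (8.0000−6.0000)²) = 4.0311

(2.5000, 2.5000, 4.0311)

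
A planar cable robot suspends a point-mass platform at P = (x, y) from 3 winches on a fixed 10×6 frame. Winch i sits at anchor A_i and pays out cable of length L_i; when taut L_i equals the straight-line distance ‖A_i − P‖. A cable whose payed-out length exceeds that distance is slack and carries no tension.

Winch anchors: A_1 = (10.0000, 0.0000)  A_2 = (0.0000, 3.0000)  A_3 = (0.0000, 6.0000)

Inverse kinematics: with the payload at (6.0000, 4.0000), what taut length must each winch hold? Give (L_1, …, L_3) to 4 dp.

(5.6569, 6.0828, 6.3246)

L_1 = √((10.0000−6.0000)² + (0.0000−4.0000)²) = 5.6569
L_2 = √((0.0000−6.0000)² + (3.0000−4.0000)²) = 6.0828
L_3 = √((0.0000−6.0000)² + (6.0000−4.0000)²) = 6.3246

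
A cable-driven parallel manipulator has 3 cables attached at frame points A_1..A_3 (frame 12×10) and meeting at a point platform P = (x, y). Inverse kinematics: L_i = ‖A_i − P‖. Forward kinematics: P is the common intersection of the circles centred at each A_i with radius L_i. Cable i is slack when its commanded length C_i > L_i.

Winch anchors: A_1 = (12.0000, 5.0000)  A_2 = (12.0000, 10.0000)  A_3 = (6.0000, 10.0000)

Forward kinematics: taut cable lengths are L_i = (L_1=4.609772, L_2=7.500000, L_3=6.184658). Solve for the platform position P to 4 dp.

circle eqns → linear via eq_j − eq_1; set c_j = A_j·A_j − L_j²
c_1 = 144.0000+25.0000−21.2500 = 147.7500
0.0000·x − 10.0000·y = c_1−c_2 = -40.0000
12.0000·x − 10.0000·y = c_1−c_3 = 50.0000
solve first two rows → x=7.5000, y=4.0000

(7.5000, 4.0000)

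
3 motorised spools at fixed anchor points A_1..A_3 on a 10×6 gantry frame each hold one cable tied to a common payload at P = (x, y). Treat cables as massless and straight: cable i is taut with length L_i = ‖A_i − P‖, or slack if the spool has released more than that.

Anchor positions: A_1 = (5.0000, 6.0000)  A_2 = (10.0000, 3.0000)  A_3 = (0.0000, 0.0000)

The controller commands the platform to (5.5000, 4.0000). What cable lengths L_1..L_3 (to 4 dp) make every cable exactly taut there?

cable 1: Δx=-0.5000, Δy=2.0000; L_1 = √(Δx²+Δy²) = 2.0616
cable 2: Δx=4.5000, Δy=-1.0000; L_2 = √(Δx²+Δy²) = 4.6098
cable 3: Δx=-5.5000, Δy=-4.0000; L_3 = √(Δx²+Δy²) = 6.8007

(2.0616, 4.6098, 6.8007)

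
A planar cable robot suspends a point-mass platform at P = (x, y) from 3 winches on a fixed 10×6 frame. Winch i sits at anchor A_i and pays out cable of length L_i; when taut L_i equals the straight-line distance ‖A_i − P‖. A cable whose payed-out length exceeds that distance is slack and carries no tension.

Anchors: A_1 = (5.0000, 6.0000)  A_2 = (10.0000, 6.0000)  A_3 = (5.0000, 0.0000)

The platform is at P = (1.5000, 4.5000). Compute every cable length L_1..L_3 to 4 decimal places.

L_1: Δ = A_1−P = (3.5000, 1.5000) → ‖Δ‖ = √14.5000 = 3.8079
L_2: Δ = A_2−P = (8.5000, 1.5000) → ‖Δ‖ = √74.5000 = 8.6313
L_3: Δ = A_3−P = (3.5000, -4.5000) → ‖Δ‖ = √32.5000 = 5.7009

(3.8079, 8.6313, 5.7009)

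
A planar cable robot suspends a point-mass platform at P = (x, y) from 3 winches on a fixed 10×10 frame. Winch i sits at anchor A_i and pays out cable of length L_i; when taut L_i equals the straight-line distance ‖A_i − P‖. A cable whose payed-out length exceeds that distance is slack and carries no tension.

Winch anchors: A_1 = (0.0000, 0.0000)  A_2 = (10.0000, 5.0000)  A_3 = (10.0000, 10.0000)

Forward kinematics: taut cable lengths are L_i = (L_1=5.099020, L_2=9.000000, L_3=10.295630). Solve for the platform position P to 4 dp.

(1.0000, 5.0000)

circle eqns → linear via eq_j − eq_1; set k_j = A_j·A_j − L_j²
k_1 = 0.0000+0.0000−26.0000 = -26.0000
-20.0000·x − 10.0000·y = k_1−k_2 = -70.0000
-20.0000·x − 20.0000·y = k_1−k_3 = -120.0000
solve first two rows → x=1.0000, y=5.0000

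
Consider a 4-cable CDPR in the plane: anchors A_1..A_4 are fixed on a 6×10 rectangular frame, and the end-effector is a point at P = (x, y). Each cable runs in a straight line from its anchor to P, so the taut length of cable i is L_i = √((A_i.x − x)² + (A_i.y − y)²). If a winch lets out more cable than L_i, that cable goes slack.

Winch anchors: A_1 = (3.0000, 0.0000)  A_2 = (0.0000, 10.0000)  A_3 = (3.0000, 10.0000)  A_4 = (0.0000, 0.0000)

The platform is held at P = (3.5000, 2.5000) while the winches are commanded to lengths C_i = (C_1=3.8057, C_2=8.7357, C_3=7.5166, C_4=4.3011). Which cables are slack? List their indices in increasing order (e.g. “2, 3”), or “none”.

i=1: geometric 2.5495 vs commanded 3.8057 ⇒ slack
i=2: geometric 8.2765 vs commanded 8.7357 ⇒ slack
i=3: geometric 7.5166 vs commanded 7.5166 ⇒ taut
i=4: geometric 4.3012 vs commanded 4.3011 ⇒ taut

1, 2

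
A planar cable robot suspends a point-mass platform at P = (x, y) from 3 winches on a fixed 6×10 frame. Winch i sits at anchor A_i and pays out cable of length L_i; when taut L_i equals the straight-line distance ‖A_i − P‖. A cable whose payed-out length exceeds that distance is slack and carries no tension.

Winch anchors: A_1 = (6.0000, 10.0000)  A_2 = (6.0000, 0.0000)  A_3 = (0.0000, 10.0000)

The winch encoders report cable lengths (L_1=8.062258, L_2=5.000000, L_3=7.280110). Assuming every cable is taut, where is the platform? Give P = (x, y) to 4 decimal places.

(2.0000, 3.0000)

expand ‖A_i−P‖²=L_i² and subtract eq 1 (c_i ≔ ‖A_i‖²−L_i²)
c_1 = 36.0000+100.0000−65.0000 = 71.0000
eq1−eq2 → [0.0000  20.0000]·P = 60.0000
eq1−eq3 → [12.0000  0.0000]·P = 24.0000
2×2 solve → P = (2.0000, 3.0000)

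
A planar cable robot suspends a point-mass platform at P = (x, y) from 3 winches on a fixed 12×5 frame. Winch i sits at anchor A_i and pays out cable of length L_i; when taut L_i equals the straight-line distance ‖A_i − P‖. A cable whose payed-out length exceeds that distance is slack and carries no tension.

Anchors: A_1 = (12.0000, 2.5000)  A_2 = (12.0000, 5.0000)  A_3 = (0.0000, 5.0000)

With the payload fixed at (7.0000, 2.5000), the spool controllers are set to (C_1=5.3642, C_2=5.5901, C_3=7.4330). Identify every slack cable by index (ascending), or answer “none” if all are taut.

i=1: geometric 5.0000 vs commanded 5.3642 ⇒ slack
i=2: geometric 5.5902 vs commanded 5.5901 ⇒ taut
i=3: geometric 7.4330 vs commanded 7.4330 ⇒ taut

1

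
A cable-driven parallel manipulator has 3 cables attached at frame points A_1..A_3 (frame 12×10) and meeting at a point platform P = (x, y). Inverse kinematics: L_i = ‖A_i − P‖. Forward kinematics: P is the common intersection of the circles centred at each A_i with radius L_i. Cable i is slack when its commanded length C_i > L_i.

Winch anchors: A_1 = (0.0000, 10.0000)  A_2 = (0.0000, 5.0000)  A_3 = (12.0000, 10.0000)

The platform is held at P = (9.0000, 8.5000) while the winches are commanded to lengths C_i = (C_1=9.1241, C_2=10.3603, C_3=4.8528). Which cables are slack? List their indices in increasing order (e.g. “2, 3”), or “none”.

cable 1: √((-9.0000)²+(1.5000)²)=9.1241, C_1=9.1241: taut
cable 2: √((-9.0000)²+(-3.5000)²)=9.6566, C_2=10.3603: slack
cable 3: √((3.0000)²+(1.5000)²)=3.3541, C_3=4.8528: slack

2, 3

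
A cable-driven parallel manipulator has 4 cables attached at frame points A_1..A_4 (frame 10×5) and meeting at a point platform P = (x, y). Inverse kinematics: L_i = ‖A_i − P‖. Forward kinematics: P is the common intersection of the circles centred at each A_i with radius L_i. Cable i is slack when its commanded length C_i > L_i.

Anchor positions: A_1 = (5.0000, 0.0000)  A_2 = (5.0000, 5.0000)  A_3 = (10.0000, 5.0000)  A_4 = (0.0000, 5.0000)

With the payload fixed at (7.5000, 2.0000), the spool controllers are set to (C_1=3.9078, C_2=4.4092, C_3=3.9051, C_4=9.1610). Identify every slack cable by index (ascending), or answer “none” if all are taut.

cable 1: √((-2.5000)²+(-2.0000)²)=3.2016, C_1=3.9078: slack
cable 2: √((-2.5000)²+(3.0000)²)=3.9051, C_2=4.4092: slack
cable 3: √((2.5000)²+(3.0000)²)=3.9051, C_3=3.9051: taut
cable 4: √((-7.5000)²+(3.0000)²)=8.0777, C_4=9.1610: slack

1, 2, 4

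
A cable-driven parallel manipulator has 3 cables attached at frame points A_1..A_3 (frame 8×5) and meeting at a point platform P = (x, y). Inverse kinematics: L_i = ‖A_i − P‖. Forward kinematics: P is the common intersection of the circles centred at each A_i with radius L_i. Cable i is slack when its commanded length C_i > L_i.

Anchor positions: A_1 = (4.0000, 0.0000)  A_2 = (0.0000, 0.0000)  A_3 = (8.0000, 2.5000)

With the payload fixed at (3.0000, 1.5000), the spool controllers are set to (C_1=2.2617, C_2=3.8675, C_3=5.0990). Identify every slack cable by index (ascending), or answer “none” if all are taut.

1, 2

cable 1: L_1 = ‖A_1−P‖ = 1.8028;  C_1 = 2.2617 → slack
cable 2: L_2 = ‖A_2−P‖ = 3.3541;  C_2 = 3.8675 → slack
cable 3: L_3 = ‖A_3−P‖ = 5.0990;  C_3 = 5.0990 → taut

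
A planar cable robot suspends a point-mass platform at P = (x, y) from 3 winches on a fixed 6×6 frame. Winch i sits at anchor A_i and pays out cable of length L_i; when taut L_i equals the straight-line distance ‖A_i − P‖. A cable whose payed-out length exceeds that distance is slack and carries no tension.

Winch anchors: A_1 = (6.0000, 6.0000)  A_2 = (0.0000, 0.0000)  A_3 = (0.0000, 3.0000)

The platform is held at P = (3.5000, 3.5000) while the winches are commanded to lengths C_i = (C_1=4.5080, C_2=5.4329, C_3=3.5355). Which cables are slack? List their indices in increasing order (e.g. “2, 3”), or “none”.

1, 2

i=1: geometric 3.5355 vs commanded 4.5080 ⇒ slack
i=2: geometric 4.9497 vs commanded 5.4329 ⇒ slack
i=3: geometric 3.5355 vs commanded 3.5355 ⇒ taut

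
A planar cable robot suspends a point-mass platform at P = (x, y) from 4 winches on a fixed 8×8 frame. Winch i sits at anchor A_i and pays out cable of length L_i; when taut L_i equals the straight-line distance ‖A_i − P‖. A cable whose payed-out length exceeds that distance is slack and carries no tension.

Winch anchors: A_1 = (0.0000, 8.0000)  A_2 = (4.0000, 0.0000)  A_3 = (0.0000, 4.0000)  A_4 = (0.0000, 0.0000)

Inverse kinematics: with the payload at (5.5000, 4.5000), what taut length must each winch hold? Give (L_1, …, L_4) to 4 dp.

(6.5192, 4.7434, 5.5227, 7.1063)

L_1 = √((0.0000−5.5000)² + (8.0000−4.5000)²) = 6.5192
L_2 = √((4.0000−5.5000)² + (0.0000−4.5000)²) = 4.7434
L_3 = √((0.0000−5.5000)² + (4.0000−4.5000)²) = 5.5227
L_4 = √((0.0000−5.5000)² + (0.0000−4.5000)²) = 7.1063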